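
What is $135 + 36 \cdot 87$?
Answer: $3267$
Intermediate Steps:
$135 + 36 \cdot 87 = 135 + 3132 = 3267$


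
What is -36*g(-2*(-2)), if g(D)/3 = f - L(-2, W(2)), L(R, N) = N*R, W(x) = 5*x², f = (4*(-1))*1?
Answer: -3888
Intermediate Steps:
f = -4 (f = -4*1 = -4)
g(D) = 108 (g(D) = 3*(-4 - 5*2²*(-2)) = 3*(-4 - 5*4*(-2)) = 3*(-4 - 20*(-2)) = 3*(-4 - 1*(-40)) = 3*(-4 + 40) = 3*36 = 108)
-36*g(-2*(-2)) = -36*108 = -3888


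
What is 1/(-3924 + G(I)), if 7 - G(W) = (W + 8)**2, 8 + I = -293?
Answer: -1/89766 ≈ -1.1140e-5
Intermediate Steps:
I = -301 (I = -8 - 293 = -301)
G(W) = 7 - (8 + W)**2 (G(W) = 7 - (W + 8)**2 = 7 - (8 + W)**2)
1/(-3924 + G(I)) = 1/(-3924 + (7 - (8 - 301)**2)) = 1/(-3924 + (7 - 1*(-293)**2)) = 1/(-3924 + (7 - 1*85849)) = 1/(-3924 + (7 - 85849)) = 1/(-3924 - 85842) = 1/(-89766) = -1/89766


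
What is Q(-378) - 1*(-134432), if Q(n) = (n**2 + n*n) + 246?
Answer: 420446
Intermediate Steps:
Q(n) = 246 + 2*n**2 (Q(n) = (n**2 + n**2) + 246 = 2*n**2 + 246 = 246 + 2*n**2)
Q(-378) - 1*(-134432) = (246 + 2*(-378)**2) - 1*(-134432) = (246 + 2*142884) + 134432 = (246 + 285768) + 134432 = 286014 + 134432 = 420446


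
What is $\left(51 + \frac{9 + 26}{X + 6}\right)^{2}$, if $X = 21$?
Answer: $\frac{1993744}{729} \approx 2734.9$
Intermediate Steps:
$\left(51 + \frac{9 + 26}{X + 6}\right)^{2} = \left(51 + \frac{9 + 26}{21 + 6}\right)^{2} = \left(51 + \frac{35}{27}\right)^{2} = \left(\frac{1412}{27}\right)^{2} = \frac{1993744}{729}$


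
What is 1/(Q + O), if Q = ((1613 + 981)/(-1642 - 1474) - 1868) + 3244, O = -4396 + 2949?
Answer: -1558/111915 ≈ -0.013921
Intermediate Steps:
O = -1447
Q = 2142511/1558 (Q = (2594/(-3116) - 1868) + 3244 = (2594*(-1/3116) - 1868) + 3244 = (-1297/1558 - 1868) + 3244 = -2911641/1558 + 3244 = 2142511/1558 ≈ 1375.2)
1/(Q + O) = 1/(2142511/1558 - 1447) = 1/(-111915/1558) = -1558/111915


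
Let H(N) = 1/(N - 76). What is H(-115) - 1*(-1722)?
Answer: 328901/191 ≈ 1722.0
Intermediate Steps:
H(N) = 1/(-76 + N)
H(-115) - 1*(-1722) = 1/(-76 - 115) - 1*(-1722) = 1/(-191) + 1722 = -1/191 + 1722 = 328901/191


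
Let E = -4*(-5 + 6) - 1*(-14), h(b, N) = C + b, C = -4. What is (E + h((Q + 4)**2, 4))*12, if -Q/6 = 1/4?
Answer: 147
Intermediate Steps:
Q = -3/2 (Q = -6/4 = -6*1/4 = -3/2 ≈ -1.5000)
h(b, N) = -4 + b
E = 10 (E = -4*1 + 14 = -4 + 14 = 10)
(E + h((Q + 4)**2, 4))*12 = (10 + (-4 + (-3/2 + 4)**2))*12 = (10 + (-4 + (5/2)**2))*12 = (10 + (-4 + 25/4))*12 = (10 + 9/4)*12 = (49/4)*12 = 147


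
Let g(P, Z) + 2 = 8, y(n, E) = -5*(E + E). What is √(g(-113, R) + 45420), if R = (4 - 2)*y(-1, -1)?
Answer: √45426 ≈ 213.13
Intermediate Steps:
y(n, E) = -10*E
R = 20 (R = (4 - 2)*(-10*(-1)) = 2*10 = 20)
g(P, Z) = 6 (g(P, Z) = -2 + 8 = 6)
√(g(-113, R) + 45420) = √(6 + 45420) = √45426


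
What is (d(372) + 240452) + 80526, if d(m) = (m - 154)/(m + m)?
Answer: 119403925/372 ≈ 3.2098e+5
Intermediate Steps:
d(m) = (-154 + m)/(2*m) (d(m) = (-154 + m)/((2*m)) = (-154 + m)*(1/(2*m)) = (-154 + m)/(2*m))
(d(372) + 240452) + 80526 = ((½)*(-154 + 372)/372 + 240452) + 80526 = ((½)*(1/372)*218 + 240452) + 80526 = (109/372 + 240452) + 80526 = 89448253/372 + 80526 = 119403925/372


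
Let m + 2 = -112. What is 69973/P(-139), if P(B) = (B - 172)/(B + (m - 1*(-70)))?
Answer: 12805059/311 ≈ 41174.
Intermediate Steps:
m = -114 (m = -2 - 112 = -114)
P(B) = (-172 + B)/(-44 + B) (P(B) = (B - 172)/(B + (-114 - 1*(-70))) = (-172 + B)/(B + (-114 + 70)) = (-172 + B)/(B - 44) = (-172 + B)/(-44 + B))
69973/P(-139) = 69973/(((-172 - 139)/(-44 - 139))) = 69973/((-311/(-183))) = 69973/((-1/183*(-311))) = 69973/(311/183) = 69973*(183/311) = 12805059/311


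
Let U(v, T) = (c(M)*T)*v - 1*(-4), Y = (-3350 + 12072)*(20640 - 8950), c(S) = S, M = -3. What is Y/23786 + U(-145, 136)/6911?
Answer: 50432434206/11741789 ≈ 4295.1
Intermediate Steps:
Y = 101960180 (Y = 8722*11690 = 101960180)
U(v, T) = 4 - 3*T*v (U(v, T) = (-3*T)*v - 1*(-4) = -3*T*v + 4 = 4 - 3*T*v)
Y/23786 + U(-145, 136)/6911 = 101960180/23786 + (4 - 3*136*(-145))/6911 = 101960180*(1/23786) + (4 + 59160)*(1/6911) = 7282870/1699 + 59164*(1/6911) = 7282870/1699 + 59164/6911 = 50432434206/11741789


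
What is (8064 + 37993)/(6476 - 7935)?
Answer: -46057/1459 ≈ -31.568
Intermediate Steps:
(8064 + 37993)/(6476 - 7935) = 46057/(-1459) = 46057*(-1/1459) = -46057/1459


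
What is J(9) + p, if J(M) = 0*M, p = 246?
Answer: 246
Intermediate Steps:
J(M) = 0
J(9) + p = 0 + 246 = 246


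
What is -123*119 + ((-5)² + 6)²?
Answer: -13676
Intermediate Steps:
-123*119 + ((-5)² + 6)² = -14637 + (25 + 6)² = -14637 + 31² = -14637 + 961 = -13676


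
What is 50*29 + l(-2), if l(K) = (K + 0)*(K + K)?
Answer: 1458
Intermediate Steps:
l(K) = 2*K**2 (l(K) = K*(2*K) = 2*K**2)
50*29 + l(-2) = 50*29 + 2*(-2)**2 = 1450 + 2*4 = 1450 + 8 = 1458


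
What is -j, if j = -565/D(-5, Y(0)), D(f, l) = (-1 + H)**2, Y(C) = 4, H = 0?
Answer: 565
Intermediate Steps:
D(f, l) = 1 (D(f, l) = (-1 + 0)**2 = (-1)**2 = 1)
j = -565 (j = -565/1 = -565*1 = -565)
-j = -1*(-565) = 565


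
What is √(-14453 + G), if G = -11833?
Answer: I*√26286 ≈ 162.13*I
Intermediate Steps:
√(-14453 + G) = √(-14453 - 11833) = √(-26286) = I*√26286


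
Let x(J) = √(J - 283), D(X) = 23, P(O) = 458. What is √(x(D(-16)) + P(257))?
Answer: √(458 + 2*I*√65) ≈ 21.404 + 0.3767*I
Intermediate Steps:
x(J) = √(-283 + J)
√(x(D(-16)) + P(257)) = √(√(-283 + 23) + 458) = √(√(-260) + 458) = √(2*I*√65 + 458) = √(458 + 2*I*√65)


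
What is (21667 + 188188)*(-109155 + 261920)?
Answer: 32058499075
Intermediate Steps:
(21667 + 188188)*(-109155 + 261920) = 209855*152765 = 32058499075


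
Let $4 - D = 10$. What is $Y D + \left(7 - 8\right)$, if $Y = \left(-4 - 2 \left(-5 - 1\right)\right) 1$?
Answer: $-49$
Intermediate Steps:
$D = -6$ ($D = 4 - 10 = -6$)
$Y = 8$ ($Y = \left(-4 - -12\right) 1 = \left(-4 + 12\right) 1 = 8 \cdot 1 = 8$)
$Y D + \left(7 - 8\right) = 8 \left(-6\right) + \left(7 - 8\right) = -48 + \left(7 - 8\right) = -48 - 1 = -49$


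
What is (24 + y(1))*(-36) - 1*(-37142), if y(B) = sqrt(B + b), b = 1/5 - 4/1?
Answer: 36278 - 36*I*sqrt(70)/5 ≈ 36278.0 - 60.24*I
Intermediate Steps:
b = -19/5 (b = 1*(1/5) - 4*1 = 1/5 - 4 = -19/5 ≈ -3.8000)
y(B) = sqrt(-19/5 + B) (y(B) = sqrt(B - 19/5) = sqrt(-19/5 + B))
(24 + y(1))*(-36) - 1*(-37142) = (24 + sqrt(-95 + 25*1)/5)*(-36) - 1*(-37142) = (24 + sqrt(-95 + 25)/5)*(-36) + 37142 = (24 + sqrt(-70)/5)*(-36) + 37142 = (24 + (I*sqrt(70))/5)*(-36) + 37142 = (24 + I*sqrt(70)/5)*(-36) + 37142 = (-864 - 36*I*sqrt(70)/5) + 37142 = 36278 - 36*I*sqrt(70)/5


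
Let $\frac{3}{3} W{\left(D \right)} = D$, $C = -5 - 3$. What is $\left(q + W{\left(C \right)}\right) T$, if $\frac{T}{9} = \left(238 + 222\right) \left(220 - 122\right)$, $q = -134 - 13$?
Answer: $-62886600$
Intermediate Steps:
$q = -147$
$T = 405720$ ($T = 9 \left(238 + 222\right) \left(220 - 122\right) = 9 \cdot 460 \cdot 98 = 9 \cdot 45080 = 405720$)
$C = -8$ ($C = -5 - 3 = -8$)
$W{\left(D \right)} = D$
$\left(q + W{\left(C \right)}\right) T = \left(-147 - 8\right) 405720 = \left(-155\right) 405720 = -62886600$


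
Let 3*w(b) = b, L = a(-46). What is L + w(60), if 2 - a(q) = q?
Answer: 68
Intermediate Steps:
a(q) = 2 - q
L = 48 (L = 2 - 1*(-46) = 2 + 46 = 48)
w(b) = b/3
L + w(60) = 48 + (⅓)*60 = 48 + 20 = 68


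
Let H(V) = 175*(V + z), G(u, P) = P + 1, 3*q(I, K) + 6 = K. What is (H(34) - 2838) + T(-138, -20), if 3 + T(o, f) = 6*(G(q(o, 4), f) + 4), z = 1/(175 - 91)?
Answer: 36253/12 ≈ 3021.1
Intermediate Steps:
q(I, K) = -2 + K/3
z = 1/84 ≈ 0.011905
G(u, P) = 1 + P
H(V) = 25/12 + 175*V (H(V) = 175*(V + 1/84) = 175*(1/84 + V) = 25/12 + 175*V)
T(o, f) = 27 + 6*f (T(o, f) = -3 + 6*((1 + f) + 4) = -3 + 6*(5 + f) = -3 + (30 + 6*f) = 27 + 6*f)
(H(34) - 2838) + T(-138, -20) = ((25/12 + 175*34) - 2838) + (27 + 6*(-20)) = ((25/12 + 5950) - 2838) + (27 - 120) = (71425/12 - 2838) - 93 = 37369/12 - 93 = 36253/12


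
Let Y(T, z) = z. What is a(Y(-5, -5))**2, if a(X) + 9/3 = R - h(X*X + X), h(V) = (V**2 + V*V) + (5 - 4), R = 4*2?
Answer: 633616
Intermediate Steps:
R = 8
h(V) = 1 + 2*V**2 (h(V) = (V**2 + V**2) + 1 = 2*V**2 + 1 = 1 + 2*V**2)
a(X) = 4 - 2*(X + X**2)**2 (a(X) = -3 + (8 - (1 + 2*(X*X + X)**2)) = -3 + (8 - (1 + 2*(X**2 + X)**2)) = -3 + (8 - (1 + 2*(X + X**2)**2)) = -3 + (8 + (-1 - 2*(X + X**2)**2)) = -3 + (7 - 2*(X + X**2)**2) = 4 - 2*(X + X**2)**2)
a(Y(-5, -5))**2 = (4 - 2*(-5)**2*(1 - 5)**2)**2 = (4 - 2*25*(-4)**2)**2 = (4 - 2*25*16)**2 = (4 - 800)**2 = (-796)**2 = 633616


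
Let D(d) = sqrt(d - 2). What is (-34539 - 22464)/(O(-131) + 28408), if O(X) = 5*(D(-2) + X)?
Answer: -1582004259/770229109 + 570030*I/770229109 ≈ -2.0539 + 0.00074008*I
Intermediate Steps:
D(d) = sqrt(-2 + d)
O(X) = 5*X + 10*I (O(X) = 5*(sqrt(-2 - 2) + X) = 5*(sqrt(-4) + X) = 5*(2*I + X) = 5*(X + 2*I) = 5*X + 10*I)
(-34539 - 22464)/(O(-131) + 28408) = (-34539 - 22464)/((5*(-131) + 10*I) + 28408) = -57003/((-655 + 10*I) + 28408) = -57003*(27753 - 10*I)/770229109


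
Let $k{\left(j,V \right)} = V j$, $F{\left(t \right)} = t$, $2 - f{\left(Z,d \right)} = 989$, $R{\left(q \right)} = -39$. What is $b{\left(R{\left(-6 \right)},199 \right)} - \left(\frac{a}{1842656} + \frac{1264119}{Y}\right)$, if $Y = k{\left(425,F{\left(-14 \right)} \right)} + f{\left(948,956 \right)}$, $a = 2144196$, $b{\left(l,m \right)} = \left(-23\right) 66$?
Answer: $- \frac{4272344979921}{3195626168} \approx -1336.9$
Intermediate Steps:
$f{\left(Z,d \right)} = -987$ ($f{\left(Z,d \right)} = 2 - 989 = -987$)
$b{\left(l,m \right)} = -1518$
$Y = -6937$ ($Y = \left(-14\right) 425 - 987 = -5950 - 987 = -6937$)
$b{\left(R{\left(-6 \right)},199 \right)} - \left(\frac{a}{1842656} + \frac{1264119}{Y}\right) = -1518 - \left(\frac{2144196}{1842656} + \frac{1264119}{-6937}\right) = -1518 - \left(2144196 \cdot \frac{1}{1842656} + 1264119 \left(- \frac{1}{6937}\right)\right) = -1518 - \left(\frac{536049}{460664} - \frac{1264119}{6937}\right) = -1518 - - \frac{578615543103}{3195626168} = -1518 + \frac{578615543103}{3195626168} = - \frac{4272344979921}{3195626168}$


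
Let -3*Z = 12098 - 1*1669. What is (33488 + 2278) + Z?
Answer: 96869/3 ≈ 32290.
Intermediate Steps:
Z = -10429/3 (Z = -(12098 - 1*1669)/3 = -(12098 - 1669)/3 = -⅓*10429 = -10429/3 ≈ -3476.3)
(33488 + 2278) + Z = (33488 + 2278) - 10429/3 = 35766 - 10429/3 = 96869/3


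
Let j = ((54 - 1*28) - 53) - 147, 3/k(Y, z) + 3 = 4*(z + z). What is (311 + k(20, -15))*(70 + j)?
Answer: -1326000/41 ≈ -32341.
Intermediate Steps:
k(Y, z) = 3/(-3 + 8*z) (k(Y, z) = 3/(-3 + 4*(z + z)) = 3/(-3 + 4*(2*z)) = 3/(-3 + 8*z))
j = -174 (j = ((54 - 28) - 53) - 147 = (26 - 53) - 147 = -27 - 147 = -174)
(311 + k(20, -15))*(70 + j) = (311 + 3/(-3 + 8*(-15)))*(70 - 174) = (311 + 3/(-3 - 120))*(-104) = (311 + 3/(-123))*(-104) = (311 + 3*(-1/123))*(-104) = (311 - 1/41)*(-104) = (12750/41)*(-104) = -1326000/41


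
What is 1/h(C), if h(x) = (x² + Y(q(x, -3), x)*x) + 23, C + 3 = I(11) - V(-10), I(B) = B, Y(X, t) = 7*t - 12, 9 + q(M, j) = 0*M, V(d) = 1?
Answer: 1/331 ≈ 0.0030211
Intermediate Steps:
q(M, j) = -9 (q(M, j) = -9 + 0*M = -9 + 0 = -9)
Y(X, t) = -12 + 7*t
C = 7 (C = -3 + (11 - 1*1) = -3 + (11 - 1) = -3 + 10 = 7)
h(x) = 23 + x² + x*(-12 + 7*x) (h(x) = (x² + (-12 + 7*x)*x) + 23 = (x² + x*(-12 + 7*x)) + 23 = 23 + x² + x*(-12 + 7*x))
1/h(C) = 1/(23 - 12*7 + 8*7²) = 1/(23 - 84 + 8*49) = 1/(23 - 84 + 392) = 1/331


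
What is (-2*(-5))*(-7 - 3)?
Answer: -100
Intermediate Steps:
(-2*(-5))*(-7 - 3) = 10*(-10) = -100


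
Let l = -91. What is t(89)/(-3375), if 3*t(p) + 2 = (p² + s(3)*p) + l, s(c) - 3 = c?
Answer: -8362/10125 ≈ -0.82588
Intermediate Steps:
s(c) = 3 + c
t(p) = -31 + 2*p + p²/3 (t(p) = -⅔ + ((p² + (3 + 3)*p) - 91)/3 = -⅔ + ((p² + 6*p) - 91)/3 = -⅔ + (-91 + p² + 6*p)/3 = -⅔ + (-91/3 + 2*p + p²/3) = -31 + 2*p + p²/3)
t(89)/(-3375) = (-31 + 2*89 + (⅓)*89²)/(-3375) = (-31 + 178 + (⅓)*7921)*(-1/3375) = (-31 + 178 + 7921/3)*(-1/3375) = (8362/3)*(-1/3375) = -8362/10125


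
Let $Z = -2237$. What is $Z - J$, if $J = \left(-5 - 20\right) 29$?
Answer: $-1512$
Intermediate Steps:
$J = -725$ ($J = \left(-25\right) 29 = -725$)
$Z - J = -2237 - -725 = -2237 + 725 = -1512$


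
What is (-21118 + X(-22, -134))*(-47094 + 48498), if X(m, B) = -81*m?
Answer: -27147744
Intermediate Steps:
(-21118 + X(-22, -134))*(-47094 + 48498) = (-21118 - 81*(-22))*(-47094 + 48498) = (-21118 + 1782)*1404 = -19336*1404 = -27147744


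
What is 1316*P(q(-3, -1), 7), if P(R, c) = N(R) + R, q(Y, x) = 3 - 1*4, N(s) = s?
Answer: -2632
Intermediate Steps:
q(Y, x) = -1 (q(Y, x) = 3 - 4 = -1)
P(R, c) = 2*R (P(R, c) = R + R = 2*R)
1316*P(q(-3, -1), 7) = 1316*(2*(-1)) = 1316*(-2) = -2632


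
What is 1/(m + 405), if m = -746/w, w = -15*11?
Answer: 165/67571 ≈ 0.0024419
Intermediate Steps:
w = -165
m = 746/165 (m = -746/(-165) = -746*(-1/165) = 746/165 ≈ 4.5212)
1/(m + 405) = 1/(746/165 + 405) = 1/(67571/165) = 165/67571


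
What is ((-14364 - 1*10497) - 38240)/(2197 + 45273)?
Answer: -63101/47470 ≈ -1.3293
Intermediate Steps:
((-14364 - 1*10497) - 38240)/(2197 + 45273) = ((-14364 - 10497) - 38240)/47470 = (-24861 - 38240)*(1/47470) = -63101*1/47470 = -63101/47470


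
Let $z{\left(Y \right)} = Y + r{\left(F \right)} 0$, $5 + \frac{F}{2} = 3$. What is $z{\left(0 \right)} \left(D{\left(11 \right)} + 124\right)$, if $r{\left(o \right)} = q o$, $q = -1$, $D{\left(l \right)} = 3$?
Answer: $0$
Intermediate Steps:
$F = -4$ ($F = -10 + 2 \cdot 3 = -10 + 6 = -4$)
$r{\left(o \right)} = - o$
$z{\left(Y \right)} = Y$ ($z{\left(Y \right)} = Y + \left(-1\right) \left(-4\right) 0 = Y + 4 \cdot 0 = Y + 0 = Y$)
$z{\left(0 \right)} \left(D{\left(11 \right)} + 124\right) = 0 \left(3 + 124\right) = 0 \cdot 127 = 0$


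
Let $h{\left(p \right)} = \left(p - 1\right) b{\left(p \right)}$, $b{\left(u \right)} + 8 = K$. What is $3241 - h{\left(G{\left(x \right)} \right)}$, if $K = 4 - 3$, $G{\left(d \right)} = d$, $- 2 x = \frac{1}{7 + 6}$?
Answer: $\frac{84077}{26} \approx 3233.7$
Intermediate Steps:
$x = - \frac{1}{26}$ ($x = - \frac{1}{2 \left(7 + 6\right)} = - \frac{1}{2 \cdot 13} = \left(- \frac{1}{2}\right) \frac{1}{13} = - \frac{1}{26} \approx -0.038462$)
$K = 1$ ($K = 4 - 3 = 1$)
$b{\left(u \right)} = -7$ ($b{\left(u \right)} = -8 + 1 = -7$)
$h{\left(p \right)} = 7 - 7 p$ ($h{\left(p \right)} = \left(p - 1\right) \left(-7\right) = \left(-1 + p\right) \left(-7\right) = 7 - 7 p$)
$3241 - h{\left(G{\left(x \right)} \right)} = 3241 - \left(7 - - \frac{7}{26}\right) = 3241 - \left(7 + \frac{7}{26}\right) = 3241 - \frac{189}{26} = \frac{84077}{26}$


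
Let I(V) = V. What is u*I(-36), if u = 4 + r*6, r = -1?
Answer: 72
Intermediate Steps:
u = -2 (u = 4 - 1*6 = 4 - 6 = -2)
u*I(-36) = -2*(-36) = 72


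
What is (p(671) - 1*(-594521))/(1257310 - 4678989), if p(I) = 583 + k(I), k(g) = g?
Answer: -595775/3421679 ≈ -0.17412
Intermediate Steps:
p(I) = 583 + I
(p(671) - 1*(-594521))/(1257310 - 4678989) = ((583 + 671) - 1*(-594521))/(1257310 - 4678989) = (1254 + 594521)/(-3421679) = 595775*(-1/3421679) = -595775/3421679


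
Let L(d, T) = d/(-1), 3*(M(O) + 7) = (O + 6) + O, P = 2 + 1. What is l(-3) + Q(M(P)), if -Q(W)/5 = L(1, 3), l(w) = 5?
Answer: 10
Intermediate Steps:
P = 3
M(O) = -5 + 2*O/3 (M(O) = -7 + ((O + 6) + O)/3 = -7 + ((6 + O) + O)/3 = -7 + (6 + 2*O)/3 = -7 + (2 + 2*O/3) = -5 + 2*O/3)
L(d, T) = -d (L(d, T) = d*(-1) = -d)
Q(W) = 5 (Q(W) = -(-5) = -5*(-1) = 5)
l(-3) + Q(M(P)) = 5 + 5 = 10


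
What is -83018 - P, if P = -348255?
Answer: 265237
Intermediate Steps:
-83018 - P = -83018 - 1*(-348255) = -83018 + 348255 = 265237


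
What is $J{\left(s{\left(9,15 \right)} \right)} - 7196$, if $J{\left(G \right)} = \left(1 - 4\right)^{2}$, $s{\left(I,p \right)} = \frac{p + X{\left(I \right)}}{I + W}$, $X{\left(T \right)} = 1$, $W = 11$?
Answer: $-7187$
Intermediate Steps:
$s{\left(I,p \right)} = \frac{1 + p}{11 + I}$ ($s{\left(I,p \right)} = \frac{p + 1}{I + 11} = \frac{1 + p}{11 + I}$)
$J{\left(G \right)} = 9$ ($J{\left(G \right)} = \left(-3\right)^{2} = 9$)
$J{\left(s{\left(9,15 \right)} \right)} - 7196 = 9 - 7196 = -7187$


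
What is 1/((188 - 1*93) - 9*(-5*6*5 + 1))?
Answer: 1/1436 ≈ 0.00069638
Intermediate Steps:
1/((188 - 1*93) - 9*(-5*6*5 + 1)) = 1/((188 - 93) - 9*(-30*5 + 1)) = 1/(95 - 9*(-150 + 1)) = 1/(95 - 9*(-149)) = 1/(95 + 1341) = 1/1436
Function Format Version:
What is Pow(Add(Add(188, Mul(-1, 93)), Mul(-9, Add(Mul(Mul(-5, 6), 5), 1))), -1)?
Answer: Rational(1, 1436) ≈ 0.00069638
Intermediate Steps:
Pow(Add(Add(188, Mul(-1, 93)), Mul(-9, Add(Mul(Mul(-5, 6), 5), 1))), -1) = Pow(Add(Add(188, -93), Mul(-9, Add(Mul(-30, 5), 1))), -1) = Pow(Add(95, Mul(-9, Add(-150, 1))), -1) = Pow(Add(95, Mul(-9, -149)), -1) = Pow(Add(95, 1341), -1) = Pow(1436, -1) = Rational(1, 1436)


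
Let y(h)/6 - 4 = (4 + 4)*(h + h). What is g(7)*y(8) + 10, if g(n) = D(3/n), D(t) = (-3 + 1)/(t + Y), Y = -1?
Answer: 2782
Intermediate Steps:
y(h) = 24 + 96*h (y(h) = 24 + 6*((4 + 4)*(h + h)) = 24 + 6*(8*(2*h)) = 24 + 6*(16*h) = 24 + 96*h)
D(t) = -2/(-1 + t) (D(t) = (-3 + 1)/(t - 1) = -2/(-1 + t))
g(n) = -2/(-1 + 3/n)
g(7)*y(8) + 10 = (2*7/(-3 + 7))*(24 + 96*8) + 10 = (2*7/4)*(24 + 768) + 10 = (2*7*(1/4))*792 + 10 = (7/2)*792 + 10 = 2772 + 10 = 2782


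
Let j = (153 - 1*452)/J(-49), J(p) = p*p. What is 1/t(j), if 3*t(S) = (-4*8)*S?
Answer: 7203/9568 ≈ 0.75282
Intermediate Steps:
J(p) = p²
j = -299/2401 (j = (153 - 1*452)/((-49)²) = (153 - 452)/2401 = -299*1/2401 = -299/2401 ≈ -0.12453)
t(S) = -32*S/3 (t(S) = ((-4*8)*S)/3 = (-32*S)/3 = -32*S/3)
1/t(j) = 1/(-32/3*(-299/2401)) = 1/(9568/7203) = 7203/9568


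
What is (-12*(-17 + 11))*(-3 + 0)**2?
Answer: 648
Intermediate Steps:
(-12*(-17 + 11))*(-3 + 0)**2 = -12*(-6)*(-3)**2 = 72*9 = 648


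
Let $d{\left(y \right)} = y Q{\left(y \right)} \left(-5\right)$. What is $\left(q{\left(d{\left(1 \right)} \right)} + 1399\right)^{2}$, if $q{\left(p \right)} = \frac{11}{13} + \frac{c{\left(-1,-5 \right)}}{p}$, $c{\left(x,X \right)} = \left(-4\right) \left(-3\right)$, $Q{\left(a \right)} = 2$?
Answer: $\frac{8264991744}{4225} \approx 1.9562 \cdot 10^{6}$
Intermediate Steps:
$c{\left(x,X \right)} = 12$
$d{\left(y \right)} = - 10 y$ ($d{\left(y \right)} = y 2 \left(-5\right) = 2 y \left(-5\right) = - 10 y$)
$q{\left(p \right)} = \frac{11}{13} + \frac{12}{p}$
$\left(q{\left(d{\left(1 \right)} \right)} + 1399\right)^{2} = \left(\left(\frac{11}{13} + \frac{12}{\left(-10\right) 1}\right) + 1399\right)^{2} = \left(\left(\frac{11}{13} + \frac{12}{-10}\right) + 1399\right)^{2} = \left(\left(\frac{11}{13} + 12 \left(- \frac{1}{10}\right)\right) + 1399\right)^{2} = \left(\left(\frac{11}{13} - \frac{6}{5}\right) + 1399\right)^{2} = \left(- \frac{23}{65} + 1399\right)^{2} = \left(\frac{90912}{65}\right)^{2} = \frac{8264991744}{4225}$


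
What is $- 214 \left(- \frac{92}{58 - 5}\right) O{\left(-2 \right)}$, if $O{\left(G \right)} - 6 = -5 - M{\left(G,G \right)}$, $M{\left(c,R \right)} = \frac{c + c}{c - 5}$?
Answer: $\frac{59064}{371} \approx 159.2$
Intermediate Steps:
$M{\left(c,R \right)} = \frac{2 c}{-5 + c}$
$O{\left(G \right)} = 1 - \frac{2 G}{-5 + G}$ ($O{\left(G \right)} = 6 - \left(5 + \frac{2 G}{-5 + G}\right) = 1 - \frac{2 G}{-5 + G}$)
$- 214 \left(- \frac{92}{58 - 5}\right) O{\left(-2 \right)} = - 214 \left(- \frac{92}{58 - 5}\right) \frac{-5 - -2}{-5 - 2} = - 214 \left(- \frac{92}{58 - 5}\right) \frac{-5 + 2}{-7} = - 214 \left(- \frac{92}{53}\right) \left(\left(- \frac{1}{7}\right) \left(-3\right)\right) = - 214 \left(\left(-92\right) \frac{1}{53}\right) \frac{3}{7} = \left(-214\right) \left(- \frac{92}{53}\right) \frac{3}{7} = \frac{19688}{53} \cdot \frac{3}{7} = \frac{59064}{371}$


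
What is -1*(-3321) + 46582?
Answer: 49903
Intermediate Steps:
-1*(-3321) + 46582 = 3321 + 46582 = 49903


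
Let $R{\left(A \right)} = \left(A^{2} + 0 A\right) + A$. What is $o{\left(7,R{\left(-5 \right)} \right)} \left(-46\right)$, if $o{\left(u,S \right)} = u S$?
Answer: $-6440$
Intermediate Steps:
$R{\left(A \right)} = A + A^{2}$ ($R{\left(A \right)} = \left(A^{2} + 0\right) + A = A^{2} + A = A + A^{2}$)
$o{\left(u,S \right)} = S u$
$o{\left(7,R{\left(-5 \right)} \right)} \left(-46\right) = - 5 \left(1 - 5\right) 7 \left(-46\right) = \left(-5\right) \left(-4\right) 7 \left(-46\right) = 20 \cdot 7 \left(-46\right) = 140 \left(-46\right) = -6440$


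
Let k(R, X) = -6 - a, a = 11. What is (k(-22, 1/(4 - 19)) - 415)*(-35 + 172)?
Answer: -59184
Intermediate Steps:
k(R, X) = -17 (k(R, X) = -6 - 1*11 = -6 - 11 = -17)
(k(-22, 1/(4 - 19)) - 415)*(-35 + 172) = (-17 - 415)*(-35 + 172) = -432*137 = -59184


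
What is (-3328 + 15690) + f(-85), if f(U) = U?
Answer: 12277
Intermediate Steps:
(-3328 + 15690) + f(-85) = (-3328 + 15690) - 85 = 12362 - 85 = 12277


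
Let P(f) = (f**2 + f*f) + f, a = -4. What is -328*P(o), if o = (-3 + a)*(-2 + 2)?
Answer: 0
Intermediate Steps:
o = 0 (o = (-3 - 4)*(-2 + 2) = -7*0 = 0)
P(f) = f + 2*f**2 (P(f) = (f**2 + f**2) + f = 2*f**2 + f = f + 2*f**2)
-328*P(o) = -0*(1 + 2*0) = -0*(1 + 0) = -0 = -328*0 = 0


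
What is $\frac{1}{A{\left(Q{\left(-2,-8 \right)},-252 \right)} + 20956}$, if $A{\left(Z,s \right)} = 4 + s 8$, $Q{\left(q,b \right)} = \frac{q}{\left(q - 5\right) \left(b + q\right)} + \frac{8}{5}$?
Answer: $\frac{1}{18944} \approx 5.2787 \cdot 10^{-5}$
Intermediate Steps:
$Q{\left(q,b \right)} = \frac{8}{5} + \frac{q}{\left(-5 + q\right) \left(b + q\right)}$ ($Q{\left(q,b \right)} = \frac{q}{\left(-5 + q\right) \left(b + q\right)} + 8 \cdot \frac{1}{5} = q \frac{1}{\left(-5 + q\right) \left(b + q\right)} + \frac{8}{5} = \frac{q}{\left(-5 + q\right) \left(b + q\right)} + \frac{8}{5} = \frac{8}{5} + \frac{q}{\left(-5 + q\right) \left(b + q\right)}$)
$A{\left(Z,s \right)} = 4 + 8 s$
$\frac{1}{A{\left(Q{\left(-2,-8 \right)},-252 \right)} + 20956} = \frac{1}{\left(4 + 8 \left(-252\right)\right) + 20956} = \frac{1}{\left(4 - 2016\right) + 20956} = \frac{1}{-2012 + 20956} = \frac{1}{18944}$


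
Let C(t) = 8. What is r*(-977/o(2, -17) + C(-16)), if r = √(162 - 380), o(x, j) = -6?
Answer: 1025*I*√218/6 ≈ 2522.3*I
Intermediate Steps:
r = I*√218 (r = √(-218) = I*√218 ≈ 14.765*I)
r*(-977/o(2, -17) + C(-16)) = (I*√218)*(-977/(-6) + 8) = (I*√218)*(-977*(-⅙) + 8) = (I*√218)*(977/6 + 8) = (I*√218)*(1025/6) = 1025*I*√218/6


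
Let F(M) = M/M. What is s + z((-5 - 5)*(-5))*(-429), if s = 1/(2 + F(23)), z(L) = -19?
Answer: 24454/3 ≈ 8151.3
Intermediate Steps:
F(M) = 1
s = ⅓ (s = 1/(2 + 1) = 1/3 = ⅓ ≈ 0.33333)
s + z((-5 - 5)*(-5))*(-429) = ⅓ - 19*(-429) = ⅓ + 8151 = 24454/3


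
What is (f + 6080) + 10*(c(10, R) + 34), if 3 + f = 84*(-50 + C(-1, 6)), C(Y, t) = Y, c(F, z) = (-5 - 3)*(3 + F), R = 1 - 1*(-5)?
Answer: 1093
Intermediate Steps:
R = 6 (R = 1 + 5 = 6)
c(F, z) = -24 - 8*F (c(F, z) = -8*(3 + F) = -24 - 8*F)
f = -4287 (f = -3 + 84*(-50 - 1) = -3 + 84*(-51) = -3 - 4284 = -4287)
(f + 6080) + 10*(c(10, R) + 34) = (-4287 + 6080) + 10*((-24 - 8*10) + 34) = 1793 + 10*((-24 - 80) + 34) = 1793 + 10*(-104 + 34) = 1793 + 10*(-70) = 1793 - 700 = 1093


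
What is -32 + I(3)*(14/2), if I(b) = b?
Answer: -11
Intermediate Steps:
-32 + I(3)*(14/2) = -32 + 3*(14/2) = -32 + 3*(14*(½)) = -32 + 3*7 = -32 + 21 = -11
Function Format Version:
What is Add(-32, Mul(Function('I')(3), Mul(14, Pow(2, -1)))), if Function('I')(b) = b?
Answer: -11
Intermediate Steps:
Add(-32, Mul(Function('I')(3), Mul(14, Pow(2, -1)))) = Add(-32, Mul(3, Mul(14, Pow(2, -1)))) = Add(-32, Mul(3, Mul(14, Rational(1, 2)))) = Add(-32, Mul(3, 7)) = Add(-32, 21) = -11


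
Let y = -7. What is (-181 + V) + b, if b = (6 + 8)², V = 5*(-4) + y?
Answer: -12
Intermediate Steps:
V = -27 (V = 5*(-4) - 7 = -20 - 7 = -27)
b = 196 (b = 14² = 196)
(-181 + V) + b = (-181 - 27) + 196 = -208 + 196 = -12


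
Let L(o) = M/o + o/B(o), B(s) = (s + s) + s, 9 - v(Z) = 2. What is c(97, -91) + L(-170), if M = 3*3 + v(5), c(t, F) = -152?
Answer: -38699/255 ≈ -151.76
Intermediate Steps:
v(Z) = 7 (v(Z) = 9 - 1*2 = 9 - 2 = 7)
B(s) = 3*s (B(s) = 2*s + s = 3*s)
M = 16 (M = 3*3 + 7 = 9 + 7 = 16)
L(o) = ⅓ + 16/o (L(o) = 16/o + o/((3*o)) = 16/o + o*(1/(3*o)) = 16/o + ⅓ = ⅓ + 16/o)
c(97, -91) + L(-170) = -152 + (⅓)*(48 - 170)/(-170) = -152 + (⅓)*(-1/170)*(-122) = -152 + 61/255 = -38699/255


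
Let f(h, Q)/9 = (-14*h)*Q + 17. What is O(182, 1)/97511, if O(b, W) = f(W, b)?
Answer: -22779/97511 ≈ -0.23360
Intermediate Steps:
f(h, Q) = 153 - 126*Q*h (f(h, Q) = 9*((-14*h)*Q + 17) = 9*(-14*Q*h + 17) = 9*(17 - 14*Q*h) = 153 - 126*Q*h)
O(b, W) = 153 - 126*W*b (O(b, W) = 153 - 126*b*W = 153 - 126*W*b)
O(182, 1)/97511 = (153 - 126*1*182)/97511 = (153 - 22932)*(1/97511) = -22779*1/97511 = -22779/97511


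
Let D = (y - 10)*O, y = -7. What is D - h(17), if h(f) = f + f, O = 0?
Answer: -34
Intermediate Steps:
h(f) = 2*f
D = 0 (D = (-7 - 10)*0 = -17*0 = 0)
D - h(17) = 0 - 2*17 = 0 - 1*34 = 0 - 34 = -34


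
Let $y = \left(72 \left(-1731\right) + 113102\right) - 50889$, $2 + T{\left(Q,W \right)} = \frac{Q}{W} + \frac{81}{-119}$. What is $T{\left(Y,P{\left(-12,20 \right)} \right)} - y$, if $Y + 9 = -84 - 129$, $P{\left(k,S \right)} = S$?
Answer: $\frac{74262211}{1190} \approx 62405.0$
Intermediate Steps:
$Y = -222$ ($Y = -9 - 213 = -222$)
$T{\left(Q,W \right)} = - \frac{319}{119} + \frac{Q}{W}$ ($T{\left(Q,W \right)} = -2 + \left(\frac{Q}{W} + \frac{81}{-119}\right) = -2 + \left(\frac{Q}{W} + 81 \left(- \frac{1}{119}\right)\right) = -2 + \left(\frac{Q}{W} - \frac{81}{119}\right) = -2 + \left(- \frac{81}{119} + \frac{Q}{W}\right) = - \frac{319}{119} + \frac{Q}{W}$)
$y = -62419$ ($y = \left(-124632 + 113102\right) - 50889 = -11530 - 50889 = -62419$)
$T{\left(Y,P{\left(-12,20 \right)} \right)} - y = \left(- \frac{319}{119} - \frac{222}{20}\right) - -62419 = \left(- \frac{319}{119} - \frac{111}{10}\right) + 62419 = - \frac{16399}{1190} + 62419 = \frac{74262211}{1190}$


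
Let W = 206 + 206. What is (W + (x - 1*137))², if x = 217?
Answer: 242064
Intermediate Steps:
W = 412
(W + (x - 1*137))² = (412 + (217 - 1*137))² = (412 + (217 - 137))² = (412 + 80)² = 492² = 242064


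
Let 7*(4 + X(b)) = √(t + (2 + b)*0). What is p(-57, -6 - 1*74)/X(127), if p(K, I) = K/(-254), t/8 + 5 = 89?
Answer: -399/1016 - 57*√42/1016 ≈ -0.75630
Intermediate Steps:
t = 672 (t = -40 + 8*89 = -40 + 712 = 672)
p(K, I) = -K/254 (p(K, I) = K*(-1/254) = -K/254)
X(b) = -4 + 4*√42/7 (X(b) = -4 + √(672 + (2 + b)*0)/7 = -4 + √(672 + 0)/7 = -4 + √672/7 = -4 + (4*√42)/7 = -4 + 4*√42/7)
p(-57, -6 - 1*74)/X(127) = (-1/254*(-57))/(-4 + 4*√42/7) = 57/(254*(-4 + 4*√42/7))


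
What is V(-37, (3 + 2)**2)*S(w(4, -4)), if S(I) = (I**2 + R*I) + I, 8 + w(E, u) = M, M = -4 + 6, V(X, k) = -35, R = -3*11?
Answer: -7980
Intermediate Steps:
R = -33
M = 2
w(E, u) = -6 (w(E, u) = -8 + 2 = -6)
S(I) = I**2 - 32*I (S(I) = (I**2 - 33*I) + I = I**2 - 32*I)
V(-37, (3 + 2)**2)*S(w(4, -4)) = -(-210)*(-32 - 6) = -(-210)*(-38) = -35*228 = -7980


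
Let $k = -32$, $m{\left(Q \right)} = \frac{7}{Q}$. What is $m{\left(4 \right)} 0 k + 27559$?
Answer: $27559$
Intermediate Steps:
$m{\left(4 \right)} 0 k + 27559 = \frac{7}{4} \cdot 0 \left(-32\right) + 27559 = 0 \left(-32\right) + 27559 = 0 + 27559 = 27559$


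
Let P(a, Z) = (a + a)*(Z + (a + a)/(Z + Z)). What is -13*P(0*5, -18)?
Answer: 0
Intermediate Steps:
P(a, Z) = 2*a*(Z + a/Z) (P(a, Z) = (2*a)*(Z + (2*a)/((2*Z))) = (2*a)*(Z + (2*a)*(1/(2*Z))) = (2*a)*(Z + a/Z) = 2*a*(Z + a/Z))
-13*P(0*5, -18) = -26*0*5*(0*5 + (-18)²)/(-18) = -26*0*(-1)*(0 + 324)/18 = -26*0*(-1)*324/18 = -13*0 = 0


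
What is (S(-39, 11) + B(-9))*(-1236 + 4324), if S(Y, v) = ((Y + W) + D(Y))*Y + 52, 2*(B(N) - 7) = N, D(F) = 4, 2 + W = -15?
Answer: 6430760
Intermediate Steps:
W = -17 (W = -2 - 15 = -17)
B(N) = 7 + N/2
S(Y, v) = 52 + Y*(-13 + Y) (S(Y, v) = ((Y - 17) + 4)*Y + 52 = ((-17 + Y) + 4)*Y + 52 = (-13 + Y)*Y + 52 = Y*(-13 + Y) + 52 = 52 + Y*(-13 + Y))
(S(-39, 11) + B(-9))*(-1236 + 4324) = ((52 + (-39)² - 13*(-39)) + (7 + (½)*(-9)))*(-1236 + 4324) = ((52 + 1521 + 507) + (7 - 9/2))*3088 = (2080 + 5/2)*3088 = (4165/2)*3088 = 6430760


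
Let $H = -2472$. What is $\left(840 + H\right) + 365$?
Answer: $-1267$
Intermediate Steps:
$\left(840 + H\right) + 365 = \left(840 - 2472\right) + 365 = -1632 + 365 = -1267$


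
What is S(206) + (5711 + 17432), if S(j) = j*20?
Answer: 27263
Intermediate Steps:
S(j) = 20*j
S(206) + (5711 + 17432) = 20*206 + (5711 + 17432) = 4120 + 23143 = 27263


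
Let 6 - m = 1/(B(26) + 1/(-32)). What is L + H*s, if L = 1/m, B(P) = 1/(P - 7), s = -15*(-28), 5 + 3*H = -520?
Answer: -38955013/530 ≈ -73500.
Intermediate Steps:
H = -175 (H = -5/3 + (⅓)*(-520) = -5/3 - 520/3 = -175)
s = 420
B(P) = 1/(-7 + P)
m = -530/13 (m = 6 - 1/(1/(-7 + 26) + 1/(-32)) = 6 - 1/(1/19 - 1/32) = 6 - 1/13/608 = 6 - 1*608/13 = 6 - 608/13 = -530/13 ≈ -40.769)
L = -13/530 (L = 1/(-530/13) = -13/530 ≈ -0.024528)
L + H*s = -13/530 - 175*420 = -13/530 - 73500 = -38955013/530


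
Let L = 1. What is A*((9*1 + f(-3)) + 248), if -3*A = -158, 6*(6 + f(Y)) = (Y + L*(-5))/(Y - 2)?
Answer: 595502/45 ≈ 13233.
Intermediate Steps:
f(Y) = -6 + (-5 + Y)/(6*(-2 + Y)) (f(Y) = -6 + ((Y + 1*(-5))/(Y - 2))/6 = -6 + ((Y - 5)/(-2 + Y))/6 = -6 + ((-5 + Y)/(-2 + Y))/6 = -6 + (-5 + Y)/(6*(-2 + Y)))
A = 158/3 (A = -⅓*(-158) = 158/3 ≈ 52.667)
A*((9*1 + f(-3)) + 248) = 158*((9*1 + (67 - 35*(-3))/(6*(-2 - 3))) + 248)/3 = 158*((9 + (⅙)*(67 + 105)/(-5)) + 248)/3 = 158*((9 + (⅙)*(-⅕)*172) + 248)/3 = 158*((9 - 86/15) + 248)/3 = 158*(49/15 + 248)/3 = (158/3)*(3769/15) = 595502/45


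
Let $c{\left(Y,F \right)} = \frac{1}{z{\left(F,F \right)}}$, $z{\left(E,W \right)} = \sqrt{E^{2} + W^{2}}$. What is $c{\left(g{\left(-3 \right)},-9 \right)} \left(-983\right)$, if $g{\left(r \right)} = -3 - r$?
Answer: $- \frac{983 \sqrt{2}}{18} \approx -77.232$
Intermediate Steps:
$c{\left(Y,F \right)} = \frac{\sqrt{2}}{2 \sqrt{F^{2}}}$ ($c{\left(Y,F \right)} = \frac{1}{\sqrt{F^{2} + F^{2}}} = \frac{1}{\sqrt{2 F^{2}}} = \frac{1}{\sqrt{2} \sqrt{F^{2}}} = \frac{\sqrt{2}}{2 \sqrt{F^{2}}}$)
$c{\left(g{\left(-3 \right)},-9 \right)} \left(-983\right) = \frac{\sqrt{2}}{2 \cdot 9} \left(-983\right) = \frac{1}{2} \sqrt{2} \cdot \frac{1}{9} \left(-983\right) = \frac{\sqrt{2}}{18} \left(-983\right) = - \frac{983 \sqrt{2}}{18}$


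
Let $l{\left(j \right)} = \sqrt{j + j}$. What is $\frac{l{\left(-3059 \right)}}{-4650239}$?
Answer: $- \frac{i \sqrt{6118}}{4650239} \approx - 1.682 \cdot 10^{-5} i$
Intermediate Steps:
$l{\left(j \right)} = \sqrt{2} \sqrt{j}$ ($l{\left(j \right)} = \sqrt{2 j} = \sqrt{2} \sqrt{j}$)
$\frac{l{\left(-3059 \right)}}{-4650239} = \frac{\sqrt{2} \sqrt{-3059}}{-4650239} = \sqrt{2} i \sqrt{3059} \left(- \frac{1}{4650239}\right) = i \sqrt{6118} \left(- \frac{1}{4650239}\right) = - \frac{i \sqrt{6118}}{4650239}$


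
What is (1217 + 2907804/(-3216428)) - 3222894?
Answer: -2590573754390/804107 ≈ -3.2217e+6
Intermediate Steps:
(1217 + 2907804/(-3216428)) - 3222894 = (1217 + 2907804*(-1/3216428)) - 3222894 = (1217 - 726951/804107) - 3222894 = 977871268/804107 - 3222894 = -2590573754390/804107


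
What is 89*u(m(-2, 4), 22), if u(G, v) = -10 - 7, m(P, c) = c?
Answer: -1513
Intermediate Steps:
u(G, v) = -17
89*u(m(-2, 4), 22) = 89*(-17) = -1513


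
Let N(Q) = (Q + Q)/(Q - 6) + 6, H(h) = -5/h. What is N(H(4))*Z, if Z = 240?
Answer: 44160/29 ≈ 1522.8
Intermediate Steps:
N(Q) = 6 + 2*Q/(-6 + Q) (N(Q) = (2*Q)/(-6 + Q) + 6 = 2*Q/(-6 + Q) + 6 = 6 + 2*Q/(-6 + Q))
N(H(4))*Z = (4*(-9 + 2*(-5/4))/(-6 - 5/4))*240 = (4*(-9 - 5/2)/(-29/4))*240 = (4*(-4/29)*(-23/2))*240 = (184/29)*240 = 44160/29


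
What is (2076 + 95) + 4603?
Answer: 6774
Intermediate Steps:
(2076 + 95) + 4603 = 2171 + 4603 = 6774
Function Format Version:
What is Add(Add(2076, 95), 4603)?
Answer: 6774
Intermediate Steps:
Add(Add(2076, 95), 4603) = Add(2171, 4603) = 6774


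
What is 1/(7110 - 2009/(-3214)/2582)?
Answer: 8298548/59002678289 ≈ 0.00014065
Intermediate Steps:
1/(7110 - 2009/(-3214)/2582) = 1/(7110 - 2009*(-1/3214)*(1/2582)) = 1/(7110 + (2009/3214)*(1/2582)) = 1/(7110 + 2009/8298548) = 1/(59002678289/8298548) = 8298548/59002678289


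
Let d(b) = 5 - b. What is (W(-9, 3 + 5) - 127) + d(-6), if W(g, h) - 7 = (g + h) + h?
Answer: -102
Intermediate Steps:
W(g, h) = 7 + g + 2*h (W(g, h) = 7 + ((g + h) + h) = 7 + (g + 2*h) = 7 + g + 2*h)
(W(-9, 3 + 5) - 127) + d(-6) = ((7 - 9 + 2*(3 + 5)) - 127) + (5 - 1*(-6)) = ((7 - 9 + 2*8) - 127) + (5 + 6) = ((7 - 9 + 16) - 127) + 11 = (14 - 127) + 11 = -113 + 11 = -102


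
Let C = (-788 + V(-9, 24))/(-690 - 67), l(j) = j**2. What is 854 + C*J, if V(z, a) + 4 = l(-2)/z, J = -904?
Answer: -629026/6813 ≈ -92.327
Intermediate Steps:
V(z, a) = -4 + 4/z (V(z, a) = -4 + (-2)**2/z = -4 + 4/z)
C = 7132/6813 (C = (-788 + (-4 + 4/(-9)))/(-690 - 67) = (-788 + (-4 + 4*(-1/9)))/(-757) = (-788 + (-4 - 4/9))*(-1/757) = (-788 - 40/9)*(-1/757) = -7132/9*(-1/757) = 7132/6813 ≈ 1.0468)
854 + C*J = 854 + (7132/6813)*(-904) = 854 - 6447328/6813 = -629026/6813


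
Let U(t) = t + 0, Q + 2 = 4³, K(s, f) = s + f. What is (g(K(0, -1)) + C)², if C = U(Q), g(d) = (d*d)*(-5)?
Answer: 3249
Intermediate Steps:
K(s, f) = f + s
Q = 62 (Q = -2 + 4³ = -2 + 64 = 62)
g(d) = -5*d² (g(d) = d²*(-5) = -5*d²)
U(t) = t
C = 62
(g(K(0, -1)) + C)² = (-5*(-1 + 0)² + 62)² = (-5*(-1)² + 62)² = (-5*1 + 62)² = (-5 + 62)² = 57² = 3249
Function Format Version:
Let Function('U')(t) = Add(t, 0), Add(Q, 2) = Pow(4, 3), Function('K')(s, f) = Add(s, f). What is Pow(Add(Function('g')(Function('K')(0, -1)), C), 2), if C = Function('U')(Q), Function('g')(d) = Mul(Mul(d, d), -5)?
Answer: 3249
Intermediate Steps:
Function('K')(s, f) = Add(f, s)
Q = 62 (Q = Add(-2, Pow(4, 3)) = Add(-2, 64) = 62)
Function('g')(d) = Mul(-5, Pow(d, 2)) (Function('g')(d) = Mul(Pow(d, 2), -5) = Mul(-5, Pow(d, 2)))
Function('U')(t) = t
C = 62
Pow(Add(Function('g')(Function('K')(0, -1)), C), 2) = Pow(Add(Mul(-5, Pow(Add(-1, 0), 2)), 62), 2) = Pow(Add(Mul(-5, Pow(-1, 2)), 62), 2) = Pow(Add(Mul(-5, 1), 62), 2) = Pow(Add(-5, 62), 2) = Pow(57, 2) = 3249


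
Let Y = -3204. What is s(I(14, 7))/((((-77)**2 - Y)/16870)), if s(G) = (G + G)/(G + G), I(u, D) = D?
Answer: 16870/9133 ≈ 1.8471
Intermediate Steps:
s(G) = 1 (s(G) = (2*G)/((2*G)) = (2*G)*(1/(2*G)) = 1)
s(I(14, 7))/((((-77)**2 - Y)/16870)) = 1/(((-77)**2 - 1*(-3204))/16870) = 1/((5929 + 3204)*(1/16870)) = 1/(9133*(1/16870)) = 1/(9133/16870) = 1*(16870/9133) = 16870/9133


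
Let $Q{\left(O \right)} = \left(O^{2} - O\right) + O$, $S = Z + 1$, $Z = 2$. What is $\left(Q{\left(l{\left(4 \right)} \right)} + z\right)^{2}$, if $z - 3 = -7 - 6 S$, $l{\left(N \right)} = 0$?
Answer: $484$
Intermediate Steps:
$S = 3$ ($S = 2 + 1 = 3$)
$Q{\left(O \right)} = O^{2}$
$z = -22$ ($z = 3 - 25 = -22$)
$\left(Q{\left(l{\left(4 \right)} \right)} + z\right)^{2} = \left(0^{2} - 22\right)^{2} = \left(0 - 22\right)^{2} = \left(-22\right)^{2} = 484$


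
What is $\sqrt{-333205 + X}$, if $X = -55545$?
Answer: $25 i \sqrt{622} \approx 623.5 i$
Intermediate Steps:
$\sqrt{-333205 + X} = \sqrt{-333205 - 55545} = \sqrt{-388750} = 25 i \sqrt{622}$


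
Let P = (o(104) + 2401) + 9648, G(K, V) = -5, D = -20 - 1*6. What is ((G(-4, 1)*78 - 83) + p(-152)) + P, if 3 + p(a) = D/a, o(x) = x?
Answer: 887465/76 ≈ 11677.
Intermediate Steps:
D = -26 (D = -20 - 6 = -26)
p(a) = -3 - 26/a
P = 12153 (P = (104 + 2401) + 9648 = 2505 + 9648 = 12153)
((G(-4, 1)*78 - 83) + p(-152)) + P = ((-5*78 - 83) + (-3 - 26/(-152))) + 12153 = ((-390 - 83) + (-3 - 26*(-1/152))) + 12153 = (-473 + (-3 + 13/76)) + 12153 = (-473 - 215/76) + 12153 = -36163/76 + 12153 = 887465/76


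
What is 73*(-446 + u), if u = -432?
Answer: -64094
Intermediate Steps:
73*(-446 + u) = 73*(-446 - 432) = 73*(-878) = -64094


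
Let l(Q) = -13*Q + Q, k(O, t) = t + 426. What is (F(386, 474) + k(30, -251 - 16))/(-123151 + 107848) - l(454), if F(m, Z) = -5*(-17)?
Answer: 83370500/15303 ≈ 5448.0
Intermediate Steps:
F(m, Z) = 85
k(O, t) = 426 + t
l(Q) = -12*Q
(F(386, 474) + k(30, -251 - 16))/(-123151 + 107848) - l(454) = (85 + (426 + (-251 - 16)))/(-123151 + 107848) - (-12)*454 = (85 + (426 - 267))/(-15303) - 1*(-5448) = (85 + 159)*(-1/15303) + 5448 = 244*(-1/15303) + 5448 = -244/15303 + 5448 = 83370500/15303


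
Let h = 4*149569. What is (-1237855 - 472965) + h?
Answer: -1112544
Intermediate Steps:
h = 598276
(-1237855 - 472965) + h = (-1237855 - 472965) + 598276 = -1710820 + 598276 = -1112544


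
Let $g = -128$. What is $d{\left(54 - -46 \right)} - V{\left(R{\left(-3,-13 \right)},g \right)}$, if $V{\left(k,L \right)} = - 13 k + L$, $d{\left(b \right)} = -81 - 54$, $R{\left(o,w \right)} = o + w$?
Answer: $-215$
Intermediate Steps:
$d{\left(b \right)} = -135$
$V{\left(k,L \right)} = L - 13 k$
$d{\left(54 - -46 \right)} - V{\left(R{\left(-3,-13 \right)},g \right)} = -135 - \left(-128 - 13 \left(-3 - 13\right)\right) = -135 - \left(-128 - -208\right) = -135 - \left(-128 + 208\right) = -135 - 80 = -215$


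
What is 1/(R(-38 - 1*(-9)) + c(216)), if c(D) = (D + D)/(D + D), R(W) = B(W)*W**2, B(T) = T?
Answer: -1/24388 ≈ -4.1004e-5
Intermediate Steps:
R(W) = W**3 (R(W) = W*W**2 = W**3)
c(D) = 1 (c(D) = (2*D)/((2*D)) = (2*D)*(1/(2*D)) = 1)
1/(R(-38 - 1*(-9)) + c(216)) = 1/((-38 - 1*(-9))**3 + 1) = 1/((-38 + 9)**3 + 1) = 1/((-29)**3 + 1) = 1/(-24389 + 1) = 1/(-24388) = -1/24388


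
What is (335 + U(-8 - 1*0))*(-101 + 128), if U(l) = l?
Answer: 8829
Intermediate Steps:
(335 + U(-8 - 1*0))*(-101 + 128) = (335 + (-8 - 1*0))*(-101 + 128) = (335 + (-8 + 0))*27 = (335 - 8)*27 = 327*27 = 8829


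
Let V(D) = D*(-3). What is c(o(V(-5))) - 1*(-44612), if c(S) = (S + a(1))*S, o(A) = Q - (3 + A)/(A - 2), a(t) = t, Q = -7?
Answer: 7549892/169 ≈ 44674.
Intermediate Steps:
V(D) = -3*D
o(A) = -7 - (3 + A)/(-2 + A) (o(A) = -7 - (3 + A)/(A - 2) = -7 - (3 + A)/(-2 + A))
c(S) = S*(1 + S) (c(S) = (S + 1)*S = (1 + S)*S = S*(1 + S))
c(o(V(-5))) - 1*(-44612) = ((11 - (-24)*(-5))/(-2 - 3*(-5)))*(1 + (11 - (-24)*(-5))/(-2 - 3*(-5))) - 1*(-44612) = ((11 - 8*15)/(-2 + 15))*(1 + (11 - 8*15)/(-2 + 15)) + 44612 = ((11 - 120)/13)*(1 + (11 - 120)/13) + 44612 = ((1/13)*(-109))*(1 + (1/13)*(-109)) + 44612 = -109*(1 - 109/13)/13 + 44612 = -109/13*(-96/13) + 44612 = 10464/169 + 44612 = 7549892/169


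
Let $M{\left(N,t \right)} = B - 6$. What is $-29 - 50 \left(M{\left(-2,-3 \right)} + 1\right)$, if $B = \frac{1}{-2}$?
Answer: $246$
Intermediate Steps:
$B = - \frac{1}{2} \approx -0.5$
$M{\left(N,t \right)} = - \frac{13}{2}$ ($M{\left(N,t \right)} = - \frac{1}{2} - 6 = - \frac{13}{2}$)
$-29 - 50 \left(M{\left(-2,-3 \right)} + 1\right) = -29 - 50 \left(- \frac{13}{2} + 1\right) = -29 - -275 = -29 + 275 = 246$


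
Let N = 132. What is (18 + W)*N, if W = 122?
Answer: 18480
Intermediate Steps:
(18 + W)*N = (18 + 122)*132 = 140*132 = 18480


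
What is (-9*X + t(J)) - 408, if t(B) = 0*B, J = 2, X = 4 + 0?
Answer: -444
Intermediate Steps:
X = 4
t(B) = 0
(-9*X + t(J)) - 408 = (-9*4 + 0) - 408 = (-36 + 0) - 408 = -36 - 408 = -444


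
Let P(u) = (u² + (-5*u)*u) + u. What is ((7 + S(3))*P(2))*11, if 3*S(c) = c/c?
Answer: -3388/3 ≈ -1129.3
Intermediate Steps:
P(u) = u - 4*u² (P(u) = (u² - 5*u²) + u = -4*u² + u = u - 4*u²)
S(c) = ⅓ (S(c) = (c/c)/3 = (⅓)*1 = ⅓)
((7 + S(3))*P(2))*11 = ((7 + ⅓)*(2*(1 - 4*2)))*11 = (22*(2*(1 - 8))/3)*11 = (22*(2*(-7))/3)*11 = ((22/3)*(-14))*11 = -308/3*11 = -3388/3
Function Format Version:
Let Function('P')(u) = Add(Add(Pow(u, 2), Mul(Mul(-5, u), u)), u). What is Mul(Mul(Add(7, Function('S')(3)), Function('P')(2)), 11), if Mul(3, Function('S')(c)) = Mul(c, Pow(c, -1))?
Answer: Rational(-3388, 3) ≈ -1129.3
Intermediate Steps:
Function('P')(u) = Add(u, Mul(-4, Pow(u, 2))) (Function('P')(u) = Add(Add(Pow(u, 2), Mul(-5, Pow(u, 2))), u) = Add(Mul(-4, Pow(u, 2)), u) = Add(u, Mul(-4, Pow(u, 2))))
Function('S')(c) = Rational(1, 3) (Function('S')(c) = Mul(Rational(1, 3), Mul(c, Pow(c, -1))) = Mul(Rational(1, 3), 1) = Rational(1, 3))
Mul(Mul(Add(7, Function('S')(3)), Function('P')(2)), 11) = Mul(Mul(Add(7, Rational(1, 3)), Mul(2, Add(1, Mul(-4, 2)))), 11) = Mul(Mul(Rational(22, 3), Mul(2, Add(1, -8))), 11) = Mul(Mul(Rational(22, 3), Mul(2, -7)), 11) = Mul(Mul(Rational(22, 3), -14), 11) = Mul(Rational(-308, 3), 11) = Rational(-3388, 3)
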